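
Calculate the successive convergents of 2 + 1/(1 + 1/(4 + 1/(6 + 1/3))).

Using the convergent recurrence p_i = a_i*p_{i-1} + p_{i-2}, q_i = a_i*q_{i-1} + q_{i-2} with p_{-2}=0, p_{-1}=1, q_{-2}=1, q_{-1}=0:
  i=0: a_0=2, p_0 = 2*1 + 0 = 2, q_0 = 2*0 + 1 = 1.
  i=1: a_1=1, p_1 = 1*2 + 1 = 3, q_1 = 1*1 + 0 = 1.
  i=2: a_2=4, p_2 = 4*3 + 2 = 14, q_2 = 4*1 + 1 = 5.
  i=3: a_3=6, p_3 = 6*14 + 3 = 87, q_3 = 6*5 + 1 = 31.
  i=4: a_4=3, p_4 = 3*87 + 14 = 275, q_4 = 3*31 + 5 = 98.

2/1, 3/1, 14/5, 87/31, 275/98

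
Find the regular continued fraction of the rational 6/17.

[0; 2, 1, 5]

Run the Euclidean algorithm on 6 and 17; the successive quotients are the partial quotients a_0, a_1, ... (each step inverts the fractional part left over by the previous one):
  6 = 0*17 + 6, so a_0 = 0.
  17 = 2*6 + 5, so a_1 = 2.
  6 = 1*5 + 1, so a_2 = 1.
  5 = 5*1 + 0, so a_3 = 5.
The remainder reaches 0 after 4 divisions, so the expansion has 4 partial quotients, read off in order.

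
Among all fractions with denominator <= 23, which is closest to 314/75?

67/16

Expand x = 314/75 as a continued fraction with the Euclidean algorithm:
  314 = 4*75 + 14, so a_0 = 4.
  75 = 5*14 + 5, so a_1 = 5.
  14 = 2*5 + 4, so a_2 = 2.
  5 = 1*4 + 1, so a_3 = 1.
  4 = 4*1 + 0, so a_4 = 4.
so x = [4; 5, 2, 1, 4].
Convergents (p_i = a_i*p_{i-1} + p_{i-2}, q_i = a_i*q_{i-1} + q_{i-2} with p_{-2}=0, p_{-1}=1, q_{-2}=1, q_{-1}=0), until the denominator exceeds 23:
  i=0: a_0=4, p_0 = 4*1 + 0 = 4, q_0 = 4*0 + 1 = 1.
  i=1: a_1=5, p_1 = 5*4 + 1 = 21, q_1 = 5*1 + 0 = 5.
  i=2: a_2=2, p_2 = 2*21 + 4 = 46, q_2 = 2*5 + 1 = 11.
  i=3: a_3=1, p_3 = 1*46 + 21 = 67, q_3 = 1*11 + 5 = 16.
  i=4: a_4=4, p_4 = 4*67 + 46 = 314, q_4 = 4*16 + 11 = 75.
q_4 = 75 > 23, so the last convergent with denominator <= 23 is p_3/q_3 = 67/16.
The closest fraction with denominator <= 23 is either p_3/q_3 or the intermediate fraction (k*p_3 + p_2)/(k*q_3 + q_2) with the largest k >= 1 whose denominator stays <= 23; these approach x as k grows, and every other convergent or intermediate fraction in range is farther away.
Largest k: floor((23 - q_2)/q_3) = floor((23 - 11)/16) = 0.
Since k = 0, no intermediate fraction beyond p_3/q_3 has denominator <= 23, so the convergent 67/16 is the closest (its error is |314*16 - 67*75|/(75*16) = 1/1200).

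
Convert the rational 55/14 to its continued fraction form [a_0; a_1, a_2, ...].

[3; 1, 13]

Run the Euclidean algorithm on 55 and 14; the successive quotients are the partial quotients a_0, a_1, ... (each step inverts the fractional part left over by the previous one):
  55 = 3*14 + 13, so a_0 = 3.
  14 = 1*13 + 1, so a_1 = 1.
  13 = 13*1 + 0, so a_2 = 13.
The remainder reaches 0 after 3 divisions, so the expansion has 3 partial quotients, read off in order.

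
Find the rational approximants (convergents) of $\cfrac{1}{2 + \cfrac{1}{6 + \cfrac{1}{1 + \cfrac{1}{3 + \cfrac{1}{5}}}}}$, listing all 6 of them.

0/1, 1/2, 6/13, 7/15, 27/58, 142/305

Using the convergent recurrence p_i = a_i*p_{i-1} + p_{i-2}, q_i = a_i*q_{i-1} + q_{i-2} with p_{-2}=0, p_{-1}=1, q_{-2}=1, q_{-1}=0:
  i=0: a_0=0, p_0 = 0*1 + 0 = 0, q_0 = 0*0 + 1 = 1.
  i=1: a_1=2, p_1 = 2*0 + 1 = 1, q_1 = 2*1 + 0 = 2.
  i=2: a_2=6, p_2 = 6*1 + 0 = 6, q_2 = 6*2 + 1 = 13.
  i=3: a_3=1, p_3 = 1*6 + 1 = 7, q_3 = 1*13 + 2 = 15.
  i=4: a_4=3, p_4 = 3*7 + 6 = 27, q_4 = 3*15 + 13 = 58.
  i=5: a_5=5, p_5 = 5*27 + 7 = 142, q_5 = 5*58 + 15 = 305.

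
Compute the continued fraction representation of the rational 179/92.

[1; 1, 17, 2, 2]

Run the Euclidean algorithm on 179 and 92; the successive quotients are the partial quotients a_0, a_1, ... (each step inverts the fractional part left over by the previous one):
  179 = 1*92 + 87, so a_0 = 1.
  92 = 1*87 + 5, so a_1 = 1.
  87 = 17*5 + 2, so a_2 = 17.
  5 = 2*2 + 1, so a_3 = 2.
  2 = 2*1 + 0, so a_4 = 2.
The remainder reaches 0 after 5 divisions, so the expansion has 5 partial quotients, read off in order.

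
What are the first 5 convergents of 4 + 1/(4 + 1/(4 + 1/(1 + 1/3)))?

Using the convergent recurrence p_i = a_i*p_{i-1} + p_{i-2}, q_i = a_i*q_{i-1} + q_{i-2} with p_{-2}=0, p_{-1}=1, q_{-2}=1, q_{-1}=0:
  i=0: a_0=4, p_0 = 4*1 + 0 = 4, q_0 = 4*0 + 1 = 1.
  i=1: a_1=4, p_1 = 4*4 + 1 = 17, q_1 = 4*1 + 0 = 4.
  i=2: a_2=4, p_2 = 4*17 + 4 = 72, q_2 = 4*4 + 1 = 17.
  i=3: a_3=1, p_3 = 1*72 + 17 = 89, q_3 = 1*17 + 4 = 21.
  i=4: a_4=3, p_4 = 3*89 + 72 = 339, q_4 = 3*21 + 17 = 80.

4/1, 17/4, 72/17, 89/21, 339/80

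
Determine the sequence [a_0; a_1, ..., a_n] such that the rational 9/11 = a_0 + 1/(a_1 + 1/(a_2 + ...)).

Run the Euclidean algorithm on 9 and 11; the successive quotients are the partial quotients a_0, a_1, ... (each step inverts the fractional part left over by the previous one):
  9 = 0*11 + 9, so a_0 = 0.
  11 = 1*9 + 2, so a_1 = 1.
  9 = 4*2 + 1, so a_2 = 4.
  2 = 2*1 + 0, so a_3 = 2.
The remainder reaches 0 after 4 divisions, so the expansion has 4 partial quotients, read off in order.

[0; 1, 4, 2]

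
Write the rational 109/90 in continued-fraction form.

Run the Euclidean algorithm on 109 and 90; the successive quotients are the partial quotients a_0, a_1, ... (each step inverts the fractional part left over by the previous one):
  109 = 1*90 + 19, so a_0 = 1.
  90 = 4*19 + 14, so a_1 = 4.
  19 = 1*14 + 5, so a_2 = 1.
  14 = 2*5 + 4, so a_3 = 2.
  5 = 1*4 + 1, so a_4 = 1.
  4 = 4*1 + 0, so a_5 = 4.
The remainder reaches 0 after 6 divisions, so the expansion has 6 partial quotients, read off in order.

[1; 4, 1, 2, 1, 4]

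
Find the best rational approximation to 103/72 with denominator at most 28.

10/7

Expand x = 103/72 as a continued fraction with the Euclidean algorithm:
  103 = 1*72 + 31, so a_0 = 1.
  72 = 2*31 + 10, so a_1 = 2.
  31 = 3*10 + 1, so a_2 = 3.
  10 = 10*1 + 0, so a_3 = 10.
so x = [1; 2, 3, 10].
Convergents (p_i = a_i*p_{i-1} + p_{i-2}, q_i = a_i*q_{i-1} + q_{i-2} with p_{-2}=0, p_{-1}=1, q_{-2}=1, q_{-1}=0), until the denominator exceeds 28:
  i=0: a_0=1, p_0 = 1*1 + 0 = 1, q_0 = 1*0 + 1 = 1.
  i=1: a_1=2, p_1 = 2*1 + 1 = 3, q_1 = 2*1 + 0 = 2.
  i=2: a_2=3, p_2 = 3*3 + 1 = 10, q_2 = 3*2 + 1 = 7.
  i=3: a_3=10, p_3 = 10*10 + 3 = 103, q_3 = 10*7 + 2 = 72.
q_3 = 72 > 28, so the last convergent with denominator <= 28 is p_2/q_2 = 10/7.
The closest fraction with denominator <= 28 is either p_2/q_2 or the intermediate fraction (k*p_2 + p_1)/(k*q_2 + q_1) with the largest k >= 1 whose denominator stays <= 28; these approach x as k grows, and every other convergent or intermediate fraction in range is farther away.
Largest k: floor((28 - q_1)/q_2) = floor((28 - 2)/7) = 3.
That gives (3*10 + 3)/(3*7 + 2) = 33/23.
Compare the errors: |x - 10/7| = |103*7 - 10*72|/(72*7) = 1/504, and |x - 33/23| = |103*23 - 33*72|/(72*23) = 7/1656.
Cross-multiplying, 1*1656 = 1656 < 3528 = 7*504, so 1/504 is smaller: the convergent 10/7 is closer to x than 33/23.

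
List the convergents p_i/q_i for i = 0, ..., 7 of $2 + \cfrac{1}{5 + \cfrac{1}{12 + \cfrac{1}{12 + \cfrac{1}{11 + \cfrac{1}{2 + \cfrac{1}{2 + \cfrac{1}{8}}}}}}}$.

2/1, 11/5, 134/61, 1619/737, 17943/8168, 37505/17073, 92953/42314, 781129/355585

Using the convergent recurrence p_i = a_i*p_{i-1} + p_{i-2}, q_i = a_i*q_{i-1} + q_{i-2} with p_{-2}=0, p_{-1}=1, q_{-2}=1, q_{-1}=0:
  i=0: a_0=2, p_0 = 2*1 + 0 = 2, q_0 = 2*0 + 1 = 1.
  i=1: a_1=5, p_1 = 5*2 + 1 = 11, q_1 = 5*1 + 0 = 5.
  i=2: a_2=12, p_2 = 12*11 + 2 = 134, q_2 = 12*5 + 1 = 61.
  i=3: a_3=12, p_3 = 12*134 + 11 = 1619, q_3 = 12*61 + 5 = 737.
  i=4: a_4=11, p_4 = 11*1619 + 134 = 17943, q_4 = 11*737 + 61 = 8168.
  i=5: a_5=2, p_5 = 2*17943 + 1619 = 37505, q_5 = 2*8168 + 737 = 17073.
  i=6: a_6=2, p_6 = 2*37505 + 17943 = 92953, q_6 = 2*17073 + 8168 = 42314.
  i=7: a_7=8, p_7 = 8*92953 + 37505 = 781129, q_7 = 8*42314 + 17073 = 355585.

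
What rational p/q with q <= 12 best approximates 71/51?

7/5

Expand x = 71/51 as a continued fraction with the Euclidean algorithm:
  71 = 1*51 + 20, so a_0 = 1.
  51 = 2*20 + 11, so a_1 = 2.
  20 = 1*11 + 9, so a_2 = 1.
  11 = 1*9 + 2, so a_3 = 1.
  9 = 4*2 + 1, so a_4 = 4.
  2 = 2*1 + 0, so a_5 = 2.
so x = [1; 2, 1, 1, 4, 2].
Convergents (p_i = a_i*p_{i-1} + p_{i-2}, q_i = a_i*q_{i-1} + q_{i-2} with p_{-2}=0, p_{-1}=1, q_{-2}=1, q_{-1}=0), until the denominator exceeds 12:
  i=0: a_0=1, p_0 = 1*1 + 0 = 1, q_0 = 1*0 + 1 = 1.
  i=1: a_1=2, p_1 = 2*1 + 1 = 3, q_1 = 2*1 + 0 = 2.
  i=2: a_2=1, p_2 = 1*3 + 1 = 4, q_2 = 1*2 + 1 = 3.
  i=3: a_3=1, p_3 = 1*4 + 3 = 7, q_3 = 1*3 + 2 = 5.
  i=4: a_4=4, p_4 = 4*7 + 4 = 32, q_4 = 4*5 + 3 = 23.
q_4 = 23 > 12, so the last convergent with denominator <= 12 is p_3/q_3 = 7/5.
The closest fraction with denominator <= 12 is either p_3/q_3 or the intermediate fraction (k*p_3 + p_2)/(k*q_3 + q_2) with the largest k >= 1 whose denominator stays <= 12; these approach x as k grows, and every other convergent or intermediate fraction in range is farther away.
Largest k: floor((12 - q_2)/q_3) = floor((12 - 3)/5) = 1.
That gives (1*7 + 4)/(1*5 + 3) = 11/8.
Compare the errors: |x - 7/5| = |71*5 - 7*51|/(51*5) = 2/255, and |x - 11/8| = |71*8 - 11*51|/(51*8) = 7/408.
Cross-multiplying, 2*408 = 816 < 1785 = 7*255, so 2/255 is smaller: the convergent 7/5 is closer to x than 11/8.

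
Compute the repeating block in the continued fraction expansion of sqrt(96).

[9; (1, 3, 1, 18)]

Write x_i = (sqrt(96) + m_i)/d_i with (m_0, d_0) = (0, 1). a_0 = floor(sqrt(96)) = 9, since 9^2 = 81 <= 96 < 100 = 10^2.
Iterate m_{i+1} = d_i*a_i - m_i, d_{i+1} = (96 - m_{i+1}^2)/d_i, a_{i+1} = floor((a_0 + m_{i+1})/d_{i+1}):
  m_1 = 1*9 - 0 = 9, d_1 = (96 - 9^2)/1 = 15/1 = 15, a_1 = floor((9 + 9)/15) = 1.
  m_2 = 15*1 - 9 = 6, d_2 = (96 - 6^2)/15 = 60/15 = 4, a_2 = floor((9 + 6)/4) = 3.
  m_3 = 4*3 - 6 = 6, d_3 = (96 - 6^2)/4 = 60/4 = 15, a_3 = floor((9 + 6)/15) = 1.
  m_4 = 15*1 - 6 = 9, d_4 = (96 - 9^2)/15 = 15/15 = 1, a_4 = floor((9 + 9)/1) = 18.
  m_5 = 1*18 - 9 = 9, d_5 = (96 - 9^2)/1 = 15/1 = 15: (m_5, d_5) = (m_1, d_1) = (9, 15), so from here the quotients repeat a_1, ..., a_4; the period length is 4.
Hence the expansion of sqrt(96) is a_0 = 9 followed by the repeating block 1, 3, 1, 18 (period 4).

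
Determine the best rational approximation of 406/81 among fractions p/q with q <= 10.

Expand x = 406/81 as a continued fraction with the Euclidean algorithm:
  406 = 5*81 + 1, so a_0 = 5.
  81 = 81*1 + 0, so a_1 = 81.
so x = [5; 81].
Convergents (p_i = a_i*p_{i-1} + p_{i-2}, q_i = a_i*q_{i-1} + q_{i-2} with p_{-2}=0, p_{-1}=1, q_{-2}=1, q_{-1}=0), until the denominator exceeds 10:
  i=0: a_0=5, p_0 = 5*1 + 0 = 5, q_0 = 5*0 + 1 = 1.
  i=1: a_1=81, p_1 = 81*5 + 1 = 406, q_1 = 81*1 + 0 = 81.
q_1 = 81 > 10, so the last convergent with denominator <= 10 is p_0/q_0 = 5/1.
The closest fraction with denominator <= 10 is either p_0/q_0 or the intermediate fraction (k*p_0 + p_{-1})/(k*q_0 + q_{-1}) with the largest k >= 1 whose denominator stays <= 10; these approach x as k grows, and every other convergent or intermediate fraction in range is farther away.
Largest k: floor((10 - q_{-1})/q_0) = floor((10 - 0)/1) = 10 (using the seeds p_{-1} = 1, q_{-1} = 0).
That gives (10*5 + 1)/(10*1 + 0) = 51/10.
Compare the errors: |x - 5/1| = |406*1 - 5*81|/(81*1) = 1/81, and |x - 51/10| = |406*10 - 51*81|/(81*10) = 71/810.
Cross-multiplying, 1*810 = 810 < 5751 = 71*81, so 1/81 is smaller: the convergent 5/1 is closer to x than 51/10.

5/1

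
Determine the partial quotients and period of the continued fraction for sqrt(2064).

Write x_i = (sqrt(2064) + m_i)/d_i with (m_0, d_0) = (0, 1). a_0 = floor(sqrt(2064)) = 45, since 45^2 = 2025 <= 2064 < 2116 = 46^2.
Iterate m_{i+1} = d_i*a_i - m_i, d_{i+1} = (2064 - m_{i+1}^2)/d_i, a_{i+1} = floor((a_0 + m_{i+1})/d_{i+1}):
  m_1 = 1*45 - 0 = 45, d_1 = (2064 - 45^2)/1 = 39/1 = 39, a_1 = floor((45 + 45)/39) = 2.
  m_2 = 39*2 - 45 = 33, d_2 = (2064 - 33^2)/39 = 975/39 = 25, a_2 = floor((45 + 33)/25) = 3.
  m_3 = 25*3 - 33 = 42, d_3 = (2064 - 42^2)/25 = 300/25 = 12, a_3 = floor((45 + 42)/12) = 7.
  m_4 = 12*7 - 42 = 42, d_4 = (2064 - 42^2)/12 = 300/12 = 25, a_4 = floor((45 + 42)/25) = 3.
  m_5 = 25*3 - 42 = 33, d_5 = (2064 - 33^2)/25 = 975/25 = 39, a_5 = floor((45 + 33)/39) = 2.
  m_6 = 39*2 - 33 = 45, d_6 = (2064 - 45^2)/39 = 39/39 = 1, a_6 = floor((45 + 45)/1) = 90.
  m_7 = 1*90 - 45 = 45, d_7 = (2064 - 45^2)/1 = 39/1 = 39: (m_7, d_7) = (m_1, d_1) = (45, 39), so from here the quotients repeat a_1, ..., a_6; the period length is 6.
Hence the expansion of sqrt(2064) is a_0 = 45 followed by the repeating block 2, 3, 7, 3, 2, 90 (period 6).

[45; (2, 3, 7, 3, 2, 90)]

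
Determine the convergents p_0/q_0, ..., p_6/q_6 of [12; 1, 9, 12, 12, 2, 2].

12/1, 13/1, 129/10, 1561/121, 18861/1462, 39283/3045, 97427/7552

Using the convergent recurrence p_i = a_i*p_{i-1} + p_{i-2}, q_i = a_i*q_{i-1} + q_{i-2} with p_{-2}=0, p_{-1}=1, q_{-2}=1, q_{-1}=0:
  i=0: a_0=12, p_0 = 12*1 + 0 = 12, q_0 = 12*0 + 1 = 1.
  i=1: a_1=1, p_1 = 1*12 + 1 = 13, q_1 = 1*1 + 0 = 1.
  i=2: a_2=9, p_2 = 9*13 + 12 = 129, q_2 = 9*1 + 1 = 10.
  i=3: a_3=12, p_3 = 12*129 + 13 = 1561, q_3 = 12*10 + 1 = 121.
  i=4: a_4=12, p_4 = 12*1561 + 129 = 18861, q_4 = 12*121 + 10 = 1462.
  i=5: a_5=2, p_5 = 2*18861 + 1561 = 39283, q_5 = 2*1462 + 121 = 3045.
  i=6: a_6=2, p_6 = 2*39283 + 18861 = 97427, q_6 = 2*3045 + 1462 = 7552.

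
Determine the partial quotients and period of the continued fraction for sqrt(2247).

[47; (2, 2, 15, 2, 2, 94)]

Write x_i = (sqrt(2247) + m_i)/d_i with (m_0, d_0) = (0, 1). a_0 = floor(sqrt(2247)) = 47, since 47^2 = 2209 <= 2247 < 2304 = 48^2.
Iterate m_{i+1} = d_i*a_i - m_i, d_{i+1} = (2247 - m_{i+1}^2)/d_i, a_{i+1} = floor((a_0 + m_{i+1})/d_{i+1}):
  m_1 = 1*47 - 0 = 47, d_1 = (2247 - 47^2)/1 = 38/1 = 38, a_1 = floor((47 + 47)/38) = 2.
  m_2 = 38*2 - 47 = 29, d_2 = (2247 - 29^2)/38 = 1406/38 = 37, a_2 = floor((47 + 29)/37) = 2.
  m_3 = 37*2 - 29 = 45, d_3 = (2247 - 45^2)/37 = 222/37 = 6, a_3 = floor((47 + 45)/6) = 15.
  m_4 = 6*15 - 45 = 45, d_4 = (2247 - 45^2)/6 = 222/6 = 37, a_4 = floor((47 + 45)/37) = 2.
  m_5 = 37*2 - 45 = 29, d_5 = (2247 - 29^2)/37 = 1406/37 = 38, a_5 = floor((47 + 29)/38) = 2.
  m_6 = 38*2 - 29 = 47, d_6 = (2247 - 47^2)/38 = 38/38 = 1, a_6 = floor((47 + 47)/1) = 94.
  m_7 = 1*94 - 47 = 47, d_7 = (2247 - 47^2)/1 = 38/1 = 38: (m_7, d_7) = (m_1, d_1) = (47, 38), so from here the quotients repeat a_1, ..., a_6; the period length is 6.
Hence the expansion of sqrt(2247) is a_0 = 47 followed by the repeating block 2, 2, 15, 2, 2, 94 (period 6).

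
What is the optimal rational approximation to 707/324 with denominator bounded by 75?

Expand x = 707/324 as a continued fraction with the Euclidean algorithm:
  707 = 2*324 + 59, so a_0 = 2.
  324 = 5*59 + 29, so a_1 = 5.
  59 = 2*29 + 1, so a_2 = 2.
  29 = 29*1 + 0, so a_3 = 29.
so x = [2; 5, 2, 29].
Convergents (p_i = a_i*p_{i-1} + p_{i-2}, q_i = a_i*q_{i-1} + q_{i-2} with p_{-2}=0, p_{-1}=1, q_{-2}=1, q_{-1}=0), until the denominator exceeds 75:
  i=0: a_0=2, p_0 = 2*1 + 0 = 2, q_0 = 2*0 + 1 = 1.
  i=1: a_1=5, p_1 = 5*2 + 1 = 11, q_1 = 5*1 + 0 = 5.
  i=2: a_2=2, p_2 = 2*11 + 2 = 24, q_2 = 2*5 + 1 = 11.
  i=3: a_3=29, p_3 = 29*24 + 11 = 707, q_3 = 29*11 + 5 = 324.
q_3 = 324 > 75, so the last convergent with denominator <= 75 is p_2/q_2 = 24/11.
The closest fraction with denominator <= 75 is either p_2/q_2 or the intermediate fraction (k*p_2 + p_1)/(k*q_2 + q_1) with the largest k >= 1 whose denominator stays <= 75; these approach x as k grows, and every other convergent or intermediate fraction in range is farther away.
Largest k: floor((75 - q_1)/q_2) = floor((75 - 5)/11) = 6.
That gives (6*24 + 11)/(6*11 + 5) = 155/71.
Compare the errors: |x - 24/11| = |707*11 - 24*324|/(324*11) = 1/3564, and |x - 155/71| = |707*71 - 155*324|/(324*71) = 23/23004.
Cross-multiplying, 1*23004 = 23004 < 81972 = 23*3564, so 1/3564 is smaller: the convergent 24/11 is closer to x than 155/71.

24/11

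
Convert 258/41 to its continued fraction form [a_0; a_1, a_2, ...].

[6; 3, 2, 2, 2]

Run the Euclidean algorithm on 258 and 41; the successive quotients are the partial quotients a_0, a_1, ... (each step inverts the fractional part left over by the previous one):
  258 = 6*41 + 12, so a_0 = 6.
  41 = 3*12 + 5, so a_1 = 3.
  12 = 2*5 + 2, so a_2 = 2.
  5 = 2*2 + 1, so a_3 = 2.
  2 = 2*1 + 0, so a_4 = 2.
The remainder reaches 0 after 5 divisions, so the expansion has 5 partial quotients, read off in order.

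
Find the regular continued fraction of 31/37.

[0; 1, 5, 6]

Run the Euclidean algorithm on 31 and 37; the successive quotients are the partial quotients a_0, a_1, ... (each step inverts the fractional part left over by the previous one):
  31 = 0*37 + 31, so a_0 = 0.
  37 = 1*31 + 6, so a_1 = 1.
  31 = 5*6 + 1, so a_2 = 5.
  6 = 6*1 + 0, so a_3 = 6.
The remainder reaches 0 after 4 divisions, so the expansion has 4 partial quotients, read off in order.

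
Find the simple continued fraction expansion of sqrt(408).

[20; (5, 40)]

Write x_i = (sqrt(408) + m_i)/d_i with (m_0, d_0) = (0, 1). a_0 = floor(sqrt(408)) = 20, since 20^2 = 400 <= 408 < 441 = 21^2.
Iterate m_{i+1} = d_i*a_i - m_i, d_{i+1} = (408 - m_{i+1}^2)/d_i, a_{i+1} = floor((a_0 + m_{i+1})/d_{i+1}):
  m_1 = 1*20 - 0 = 20, d_1 = (408 - 20^2)/1 = 8/1 = 8, a_1 = floor((20 + 20)/8) = 5.
  m_2 = 8*5 - 20 = 20, d_2 = (408 - 20^2)/8 = 8/8 = 1, a_2 = floor((20 + 20)/1) = 40.
  m_3 = 1*40 - 20 = 20, d_3 = (408 - 20^2)/1 = 8/1 = 8: (m_3, d_3) = (m_1, d_1) = (20, 8), so from here the quotients repeat a_1, a_2; the period length is 2.
Hence the expansion of sqrt(408) is a_0 = 20 followed by the repeating block 5, 40 (period 2).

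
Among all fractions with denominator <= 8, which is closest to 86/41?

Expand x = 86/41 as a continued fraction with the Euclidean algorithm:
  86 = 2*41 + 4, so a_0 = 2.
  41 = 10*4 + 1, so a_1 = 10.
  4 = 4*1 + 0, so a_2 = 4.
so x = [2; 10, 4].
Convergents (p_i = a_i*p_{i-1} + p_{i-2}, q_i = a_i*q_{i-1} + q_{i-2} with p_{-2}=0, p_{-1}=1, q_{-2}=1, q_{-1}=0), until the denominator exceeds 8:
  i=0: a_0=2, p_0 = 2*1 + 0 = 2, q_0 = 2*0 + 1 = 1.
  i=1: a_1=10, p_1 = 10*2 + 1 = 21, q_1 = 10*1 + 0 = 10.
q_1 = 10 > 8, so the last convergent with denominator <= 8 is p_0/q_0 = 2/1.
The closest fraction with denominator <= 8 is either p_0/q_0 or the intermediate fraction (k*p_0 + p_{-1})/(k*q_0 + q_{-1}) with the largest k >= 1 whose denominator stays <= 8; these approach x as k grows, and every other convergent or intermediate fraction in range is farther away.
Largest k: floor((8 - q_{-1})/q_0) = floor((8 - 0)/1) = 8 (using the seeds p_{-1} = 1, q_{-1} = 0).
That gives (8*2 + 1)/(8*1 + 0) = 17/8.
Compare the errors: |x - 2/1| = |86*1 - 2*41|/(41*1) = 4/41, and |x - 17/8| = |86*8 - 17*41|/(41*8) = 9/328.
Cross-multiplying, 9*41 = 369 < 1312 = 4*328, so 9/328 is smaller: the intermediate fraction 17/8 is closer to x than 2/1.

17/8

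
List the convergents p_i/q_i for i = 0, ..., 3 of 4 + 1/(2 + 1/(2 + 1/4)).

4/1, 9/2, 22/5, 97/22

Using the convergent recurrence p_i = a_i*p_{i-1} + p_{i-2}, q_i = a_i*q_{i-1} + q_{i-2} with p_{-2}=0, p_{-1}=1, q_{-2}=1, q_{-1}=0:
  i=0: a_0=4, p_0 = 4*1 + 0 = 4, q_0 = 4*0 + 1 = 1.
  i=1: a_1=2, p_1 = 2*4 + 1 = 9, q_1 = 2*1 + 0 = 2.
  i=2: a_2=2, p_2 = 2*9 + 4 = 22, q_2 = 2*2 + 1 = 5.
  i=3: a_3=4, p_3 = 4*22 + 9 = 97, q_3 = 4*5 + 2 = 22.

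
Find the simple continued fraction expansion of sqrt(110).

Write x_i = (sqrt(110) + m_i)/d_i with (m_0, d_0) = (0, 1). a_0 = floor(sqrt(110)) = 10, since 10^2 = 100 <= 110 < 121 = 11^2.
Iterate m_{i+1} = d_i*a_i - m_i, d_{i+1} = (110 - m_{i+1}^2)/d_i, a_{i+1} = floor((a_0 + m_{i+1})/d_{i+1}):
  m_1 = 1*10 - 0 = 10, d_1 = (110 - 10^2)/1 = 10/1 = 10, a_1 = floor((10 + 10)/10) = 2.
  m_2 = 10*2 - 10 = 10, d_2 = (110 - 10^2)/10 = 10/10 = 1, a_2 = floor((10 + 10)/1) = 20.
  m_3 = 1*20 - 10 = 10, d_3 = (110 - 10^2)/1 = 10/1 = 10: (m_3, d_3) = (m_1, d_1) = (10, 10), so from here the quotients repeat a_1, a_2; the period length is 2.
Hence the expansion of sqrt(110) is a_0 = 10 followed by the repeating block 2, 20 (period 2).

[10; (2, 20)]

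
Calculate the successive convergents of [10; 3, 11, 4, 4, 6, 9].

10/1, 31/3, 351/34, 1435/139, 6091/590, 37981/3679, 347920/33701

Using the convergent recurrence p_i = a_i*p_{i-1} + p_{i-2}, q_i = a_i*q_{i-1} + q_{i-2} with p_{-2}=0, p_{-1}=1, q_{-2}=1, q_{-1}=0:
  i=0: a_0=10, p_0 = 10*1 + 0 = 10, q_0 = 10*0 + 1 = 1.
  i=1: a_1=3, p_1 = 3*10 + 1 = 31, q_1 = 3*1 + 0 = 3.
  i=2: a_2=11, p_2 = 11*31 + 10 = 351, q_2 = 11*3 + 1 = 34.
  i=3: a_3=4, p_3 = 4*351 + 31 = 1435, q_3 = 4*34 + 3 = 139.
  i=4: a_4=4, p_4 = 4*1435 + 351 = 6091, q_4 = 4*139 + 34 = 590.
  i=5: a_5=6, p_5 = 6*6091 + 1435 = 37981, q_5 = 6*590 + 139 = 3679.
  i=6: a_6=9, p_6 = 9*37981 + 6091 = 347920, q_6 = 9*3679 + 590 = 33701.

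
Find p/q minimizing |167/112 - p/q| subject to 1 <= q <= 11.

Expand x = 167/112 as a continued fraction with the Euclidean algorithm:
  167 = 1*112 + 55, so a_0 = 1.
  112 = 2*55 + 2, so a_1 = 2.
  55 = 27*2 + 1, so a_2 = 27.
  2 = 2*1 + 0, so a_3 = 2.
so x = [1; 2, 27, 2].
Convergents (p_i = a_i*p_{i-1} + p_{i-2}, q_i = a_i*q_{i-1} + q_{i-2} with p_{-2}=0, p_{-1}=1, q_{-2}=1, q_{-1}=0), until the denominator exceeds 11:
  i=0: a_0=1, p_0 = 1*1 + 0 = 1, q_0 = 1*0 + 1 = 1.
  i=1: a_1=2, p_1 = 2*1 + 1 = 3, q_1 = 2*1 + 0 = 2.
  i=2: a_2=27, p_2 = 27*3 + 1 = 82, q_2 = 27*2 + 1 = 55.
q_2 = 55 > 11, so the last convergent with denominator <= 11 is p_1/q_1 = 3/2.
The closest fraction with denominator <= 11 is either p_1/q_1 or the intermediate fraction (k*p_1 + p_0)/(k*q_1 + q_0) with the largest k >= 1 whose denominator stays <= 11; these approach x as k grows, and every other convergent or intermediate fraction in range is farther away.
Largest k: floor((11 - q_0)/q_1) = floor((11 - 1)/2) = 5.
That gives (5*3 + 1)/(5*2 + 1) = 16/11.
Compare the errors: |x - 3/2| = |167*2 - 3*112|/(112*2) = 2/224, and |x - 16/11| = |167*11 - 16*112|/(112*11) = 45/1232.
Cross-multiplying, 2*1232 = 2464 < 10080 = 45*224, so 2/224 is smaller: the convergent 3/2 is closer to x than 16/11.

3/2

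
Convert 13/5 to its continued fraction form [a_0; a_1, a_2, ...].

[2; 1, 1, 2]

Run the Euclidean algorithm on 13 and 5; the successive quotients are the partial quotients a_0, a_1, ... (each step inverts the fractional part left over by the previous one):
  13 = 2*5 + 3, so a_0 = 2.
  5 = 1*3 + 2, so a_1 = 1.
  3 = 1*2 + 1, so a_2 = 1.
  2 = 2*1 + 0, so a_3 = 2.
The remainder reaches 0 after 4 divisions, so the expansion has 4 partial quotients, read off in order.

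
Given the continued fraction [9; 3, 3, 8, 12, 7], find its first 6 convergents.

Using the convergent recurrence p_i = a_i*p_{i-1} + p_{i-2}, q_i = a_i*q_{i-1} + q_{i-2} with p_{-2}=0, p_{-1}=1, q_{-2}=1, q_{-1}=0:
  i=0: a_0=9, p_0 = 9*1 + 0 = 9, q_0 = 9*0 + 1 = 1.
  i=1: a_1=3, p_1 = 3*9 + 1 = 28, q_1 = 3*1 + 0 = 3.
  i=2: a_2=3, p_2 = 3*28 + 9 = 93, q_2 = 3*3 + 1 = 10.
  i=3: a_3=8, p_3 = 8*93 + 28 = 772, q_3 = 8*10 + 3 = 83.
  i=4: a_4=12, p_4 = 12*772 + 93 = 9357, q_4 = 12*83 + 10 = 1006.
  i=5: a_5=7, p_5 = 7*9357 + 772 = 66271, q_5 = 7*1006 + 83 = 7125.

9/1, 28/3, 93/10, 772/83, 9357/1006, 66271/7125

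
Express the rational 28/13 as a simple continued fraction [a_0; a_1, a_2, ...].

[2; 6, 2]

Run the Euclidean algorithm on 28 and 13; the successive quotients are the partial quotients a_0, a_1, ... (each step inverts the fractional part left over by the previous one):
  28 = 2*13 + 2, so a_0 = 2.
  13 = 6*2 + 1, so a_1 = 6.
  2 = 2*1 + 0, so a_2 = 2.
The remainder reaches 0 after 3 divisions, so the expansion has 3 partial quotients, read off in order.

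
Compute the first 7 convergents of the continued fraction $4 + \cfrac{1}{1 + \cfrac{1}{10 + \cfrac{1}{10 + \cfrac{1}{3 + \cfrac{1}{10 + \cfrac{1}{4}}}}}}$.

Using the convergent recurrence p_i = a_i*p_{i-1} + p_{i-2}, q_i = a_i*q_{i-1} + q_{i-2} with p_{-2}=0, p_{-1}=1, q_{-2}=1, q_{-1}=0:
  i=0: a_0=4, p_0 = 4*1 + 0 = 4, q_0 = 4*0 + 1 = 1.
  i=1: a_1=1, p_1 = 1*4 + 1 = 5, q_1 = 1*1 + 0 = 1.
  i=2: a_2=10, p_2 = 10*5 + 4 = 54, q_2 = 10*1 + 1 = 11.
  i=3: a_3=10, p_3 = 10*54 + 5 = 545, q_3 = 10*11 + 1 = 111.
  i=4: a_4=3, p_4 = 3*545 + 54 = 1689, q_4 = 3*111 + 11 = 344.
  i=5: a_5=10, p_5 = 10*1689 + 545 = 17435, q_5 = 10*344 + 111 = 3551.
  i=6: a_6=4, p_6 = 4*17435 + 1689 = 71429, q_6 = 4*3551 + 344 = 14548.

4/1, 5/1, 54/11, 545/111, 1689/344, 17435/3551, 71429/14548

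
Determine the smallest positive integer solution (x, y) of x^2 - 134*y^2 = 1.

First expand sqrt(134) as a continued fraction. With x_i = (sqrt(134) + m_i)/d_i and (m_0, d_0) = (0, 1): a_0 = floor(sqrt(134)) = 11, since 11^2 = 121 <= 134 < 144 = 12^2.
Iterate m_{i+1} = d_i*a_i - m_i, d_{i+1} = (134 - m_{i+1}^2)/d_i, a_{i+1} = floor((a_0 + m_{i+1})/d_{i+1}):
  m_1 = 1*11 - 0 = 11, d_1 = (134 - 11^2)/1 = 13/1 = 13, a_1 = floor((11 + 11)/13) = 1.
  m_2 = 13*1 - 11 = 2, d_2 = (134 - 2^2)/13 = 130/13 = 10, a_2 = floor((11 + 2)/10) = 1.
  m_3 = 10*1 - 2 = 8, d_3 = (134 - 8^2)/10 = 70/10 = 7, a_3 = floor((11 + 8)/7) = 2.
  m_4 = 7*2 - 8 = 6, d_4 = (134 - 6^2)/7 = 98/7 = 14, a_4 = floor((11 + 6)/14) = 1.
  m_5 = 14*1 - 6 = 8, d_5 = (134 - 8^2)/14 = 70/14 = 5, a_5 = floor((11 + 8)/5) = 3.
  m_6 = 5*3 - 8 = 7, d_6 = (134 - 7^2)/5 = 85/5 = 17, a_6 = floor((11 + 7)/17) = 1.
  m_7 = 17*1 - 7 = 10, d_7 = (134 - 10^2)/17 = 34/17 = 2, a_7 = floor((11 + 10)/2) = 10.
  m_8 = 2*10 - 10 = 10, d_8 = (134 - 10^2)/2 = 34/2 = 17, a_8 = floor((11 + 10)/17) = 1.
  m_9 = 17*1 - 10 = 7, d_9 = (134 - 7^2)/17 = 85/17 = 5, a_9 = floor((11 + 7)/5) = 3.
  m_10 = 5*3 - 7 = 8, d_10 = (134 - 8^2)/5 = 70/5 = 14, a_10 = floor((11 + 8)/14) = 1.
  m_11 = 14*1 - 8 = 6, d_11 = (134 - 6^2)/14 = 98/14 = 7, a_11 = floor((11 + 6)/7) = 2.
  m_12 = 7*2 - 6 = 8, d_12 = (134 - 8^2)/7 = 70/7 = 10, a_12 = floor((11 + 8)/10) = 1.
  m_13 = 10*1 - 8 = 2, d_13 = (134 - 2^2)/10 = 130/10 = 13, a_13 = floor((11 + 2)/13) = 1.
  m_14 = 13*1 - 2 = 11, d_14 = (134 - 11^2)/13 = 13/13 = 1, a_14 = floor((11 + 11)/1) = 22.
  m_15 = 1*22 - 11 = 11, d_15 = (134 - 11^2)/1 = 13/1 = 13: (m_15, d_15) = (m_1, d_1) = (11, 13), so from here the quotients repeat a_1, ..., a_14; the period length is 14.
So sqrt(134) = [11; (1, 1, 2, 1, 3, 1, 10, 1, 3, 1, 2, 1, 1, 22)] with period length k = 14.
k is even, so the fundamental solution of x^2 - 134y^2 = 1 is (p_{k-1}, q_{k-1}) = (p_13, q_13); compute convergents through index 13.
Convergents (p_i = a_i*p_{i-1} + p_{i-2}, q_i = a_i*q_{i-1} + q_{i-2} with p_{-2}=0, p_{-1}=1, q_{-2}=1, q_{-1}=0):
  i=0: a_0=11, p_0 = 11*1 + 0 = 11, q_0 = 11*0 + 1 = 1.
  i=1: a_1=1, p_1 = 1*11 + 1 = 12, q_1 = 1*1 + 0 = 1.
  i=2: a_2=1, p_2 = 1*12 + 11 = 23, q_2 = 1*1 + 1 = 2.
  i=3: a_3=2, p_3 = 2*23 + 12 = 58, q_3 = 2*2 + 1 = 5.
  i=4: a_4=1, p_4 = 1*58 + 23 = 81, q_4 = 1*5 + 2 = 7.
  i=5: a_5=3, p_5 = 3*81 + 58 = 301, q_5 = 3*7 + 5 = 26.
  i=6: a_6=1, p_6 = 1*301 + 81 = 382, q_6 = 1*26 + 7 = 33.
  i=7: a_7=10, p_7 = 10*382 + 301 = 4121, q_7 = 10*33 + 26 = 356.
  i=8: a_8=1, p_8 = 1*4121 + 382 = 4503, q_8 = 1*356 + 33 = 389.
  i=9: a_9=3, p_9 = 3*4503 + 4121 = 17630, q_9 = 3*389 + 356 = 1523.
  i=10: a_10=1, p_10 = 1*17630 + 4503 = 22133, q_10 = 1*1523 + 389 = 1912.
  i=11: a_11=2, p_11 = 2*22133 + 17630 = 61896, q_11 = 2*1912 + 1523 = 5347.
  i=12: a_12=1, p_12 = 1*61896 + 22133 = 84029, q_12 = 1*5347 + 1912 = 7259.
  i=13: a_13=1, p_13 = 1*84029 + 61896 = 145925, q_13 = 1*7259 + 5347 = 12606.
Check: 145925^2 - 134*12606^2 = 21294105625 - 21294105624 = 1, so (x, y) = (145925, 12606) solves the equation, and by the theorem it is the least positive solution.

(x, y) = (145925, 12606)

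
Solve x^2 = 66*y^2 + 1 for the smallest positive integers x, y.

First expand sqrt(66) as a continued fraction. With x_i = (sqrt(66) + m_i)/d_i and (m_0, d_0) = (0, 1): a_0 = floor(sqrt(66)) = 8, since 8^2 = 64 <= 66 < 81 = 9^2.
Iterate m_{i+1} = d_i*a_i - m_i, d_{i+1} = (66 - m_{i+1}^2)/d_i, a_{i+1} = floor((a_0 + m_{i+1})/d_{i+1}):
  m_1 = 1*8 - 0 = 8, d_1 = (66 - 8^2)/1 = 2/1 = 2, a_1 = floor((8 + 8)/2) = 8.
  m_2 = 2*8 - 8 = 8, d_2 = (66 - 8^2)/2 = 2/2 = 1, a_2 = floor((8 + 8)/1) = 16.
  m_3 = 1*16 - 8 = 8, d_3 = (66 - 8^2)/1 = 2/1 = 2: (m_3, d_3) = (m_1, d_1) = (8, 2), so from here the quotients repeat a_1, a_2; the period length is 2.
So sqrt(66) = [8; (8, 16)] with period length k = 2.
k is even, so the fundamental solution of x^2 - 66y^2 = 1 is (p_{k-1}, q_{k-1}) = (p_1, q_1); compute convergents through index 1.
Convergents (p_i = a_i*p_{i-1} + p_{i-2}, q_i = a_i*q_{i-1} + q_{i-2} with p_{-2}=0, p_{-1}=1, q_{-2}=1, q_{-1}=0):
  i=0: a_0=8, p_0 = 8*1 + 0 = 8, q_0 = 8*0 + 1 = 1.
  i=1: a_1=8, p_1 = 8*8 + 1 = 65, q_1 = 8*1 + 0 = 8.
Check: 65^2 - 66*8^2 = 4225 - 4224 = 1, so (x, y) = (65, 8) solves the equation, and by the theorem it is the least positive solution.

(x, y) = (65, 8)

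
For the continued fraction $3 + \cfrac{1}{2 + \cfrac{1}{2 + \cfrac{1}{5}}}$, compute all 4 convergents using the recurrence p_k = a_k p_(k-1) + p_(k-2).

Using the convergent recurrence p_i = a_i*p_{i-1} + p_{i-2}, q_i = a_i*q_{i-1} + q_{i-2} with p_{-2}=0, p_{-1}=1, q_{-2}=1, q_{-1}=0:
  i=0: a_0=3, p_0 = 3*1 + 0 = 3, q_0 = 3*0 + 1 = 1.
  i=1: a_1=2, p_1 = 2*3 + 1 = 7, q_1 = 2*1 + 0 = 2.
  i=2: a_2=2, p_2 = 2*7 + 3 = 17, q_2 = 2*2 + 1 = 5.
  i=3: a_3=5, p_3 = 5*17 + 7 = 92, q_3 = 5*5 + 2 = 27.

3/1, 7/2, 17/5, 92/27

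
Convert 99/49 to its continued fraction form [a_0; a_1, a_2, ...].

Run the Euclidean algorithm on 99 and 49; the successive quotients are the partial quotients a_0, a_1, ... (each step inverts the fractional part left over by the previous one):
  99 = 2*49 + 1, so a_0 = 2.
  49 = 49*1 + 0, so a_1 = 49.
The remainder reaches 0 after 2 divisions, so the expansion has 2 partial quotients, read off in order.

[2; 49]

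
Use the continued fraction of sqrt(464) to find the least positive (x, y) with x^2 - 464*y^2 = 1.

(x, y) = (9801, 455)

First expand sqrt(464) as a continued fraction. With x_i = (sqrt(464) + m_i)/d_i and (m_0, d_0) = (0, 1): a_0 = floor(sqrt(464)) = 21, since 21^2 = 441 <= 464 < 484 = 22^2.
Iterate m_{i+1} = d_i*a_i - m_i, d_{i+1} = (464 - m_{i+1}^2)/d_i, a_{i+1} = floor((a_0 + m_{i+1})/d_{i+1}):
  m_1 = 1*21 - 0 = 21, d_1 = (464 - 21^2)/1 = 23/1 = 23, a_1 = floor((21 + 21)/23) = 1.
  m_2 = 23*1 - 21 = 2, d_2 = (464 - 2^2)/23 = 460/23 = 20, a_2 = floor((21 + 2)/20) = 1.
  m_3 = 20*1 - 2 = 18, d_3 = (464 - 18^2)/20 = 140/20 = 7, a_3 = floor((21 + 18)/7) = 5.
  m_4 = 7*5 - 18 = 17, d_4 = (464 - 17^2)/7 = 175/7 = 25, a_4 = floor((21 + 17)/25) = 1.
  m_5 = 25*1 - 17 = 8, d_5 = (464 - 8^2)/25 = 400/25 = 16, a_5 = floor((21 + 8)/16) = 1.
  m_6 = 16*1 - 8 = 8, d_6 = (464 - 8^2)/16 = 400/16 = 25, a_6 = floor((21 + 8)/25) = 1.
  m_7 = 25*1 - 8 = 17, d_7 = (464 - 17^2)/25 = 175/25 = 7, a_7 = floor((21 + 17)/7) = 5.
  m_8 = 7*5 - 17 = 18, d_8 = (464 - 18^2)/7 = 140/7 = 20, a_8 = floor((21 + 18)/20) = 1.
  m_9 = 20*1 - 18 = 2, d_9 = (464 - 2^2)/20 = 460/20 = 23, a_9 = floor((21 + 2)/23) = 1.
  m_10 = 23*1 - 2 = 21, d_10 = (464 - 21^2)/23 = 23/23 = 1, a_10 = floor((21 + 21)/1) = 42.
  m_11 = 1*42 - 21 = 21, d_11 = (464 - 21^2)/1 = 23/1 = 23: (m_11, d_11) = (m_1, d_1) = (21, 23), so from here the quotients repeat a_1, ..., a_10; the period length is 10.
So sqrt(464) = [21; (1, 1, 5, 1, 1, 1, 5, 1, 1, 42)] with period length k = 10.
k is even, so the fundamental solution of x^2 - 464y^2 = 1 is (p_{k-1}, q_{k-1}) = (p_9, q_9); compute convergents through index 9.
Convergents (p_i = a_i*p_{i-1} + p_{i-2}, q_i = a_i*q_{i-1} + q_{i-2} with p_{-2}=0, p_{-1}=1, q_{-2}=1, q_{-1}=0):
  i=0: a_0=21, p_0 = 21*1 + 0 = 21, q_0 = 21*0 + 1 = 1.
  i=1: a_1=1, p_1 = 1*21 + 1 = 22, q_1 = 1*1 + 0 = 1.
  i=2: a_2=1, p_2 = 1*22 + 21 = 43, q_2 = 1*1 + 1 = 2.
  i=3: a_3=5, p_3 = 5*43 + 22 = 237, q_3 = 5*2 + 1 = 11.
  i=4: a_4=1, p_4 = 1*237 + 43 = 280, q_4 = 1*11 + 2 = 13.
  i=5: a_5=1, p_5 = 1*280 + 237 = 517, q_5 = 1*13 + 11 = 24.
  i=6: a_6=1, p_6 = 1*517 + 280 = 797, q_6 = 1*24 + 13 = 37.
  i=7: a_7=5, p_7 = 5*797 + 517 = 4502, q_7 = 5*37 + 24 = 209.
  i=8: a_8=1, p_8 = 1*4502 + 797 = 5299, q_8 = 1*209 + 37 = 246.
  i=9: a_9=1, p_9 = 1*5299 + 4502 = 9801, q_9 = 1*246 + 209 = 455.
Check: 9801^2 - 464*455^2 = 96059601 - 96059600 = 1, so (x, y) = (9801, 455) solves the equation, and by the theorem it is the least positive solution.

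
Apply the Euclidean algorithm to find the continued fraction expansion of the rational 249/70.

[3; 1, 1, 3, 1, 7]

Run the Euclidean algorithm on 249 and 70; the successive quotients are the partial quotients a_0, a_1, ... (each step inverts the fractional part left over by the previous one):
  249 = 3*70 + 39, so a_0 = 3.
  70 = 1*39 + 31, so a_1 = 1.
  39 = 1*31 + 8, so a_2 = 1.
  31 = 3*8 + 7, so a_3 = 3.
  8 = 1*7 + 1, so a_4 = 1.
  7 = 7*1 + 0, so a_5 = 7.
The remainder reaches 0 after 6 divisions, so the expansion has 6 partial quotients, read off in order.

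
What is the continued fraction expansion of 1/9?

[0; 9]

Run the Euclidean algorithm on 1 and 9; the successive quotients are the partial quotients a_0, a_1, ... (each step inverts the fractional part left over by the previous one):
  1 = 0*9 + 1, so a_0 = 0.
  9 = 9*1 + 0, so a_1 = 9.
The remainder reaches 0 after 2 divisions, so the expansion has 2 partial quotients, read off in order.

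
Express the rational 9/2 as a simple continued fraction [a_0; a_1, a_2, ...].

[4; 2]

Run the Euclidean algorithm on 9 and 2; the successive quotients are the partial quotients a_0, a_1, ... (each step inverts the fractional part left over by the previous one):
  9 = 4*2 + 1, so a_0 = 4.
  2 = 2*1 + 0, so a_1 = 2.
The remainder reaches 0 after 2 divisions, so the expansion has 2 partial quotients, read off in order.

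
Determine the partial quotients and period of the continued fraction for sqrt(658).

Write x_i = (sqrt(658) + m_i)/d_i with (m_0, d_0) = (0, 1). a_0 = floor(sqrt(658)) = 25, since 25^2 = 625 <= 658 < 676 = 26^2.
Iterate m_{i+1} = d_i*a_i - m_i, d_{i+1} = (658 - m_{i+1}^2)/d_i, a_{i+1} = floor((a_0 + m_{i+1})/d_{i+1}):
  m_1 = 1*25 - 0 = 25, d_1 = (658 - 25^2)/1 = 33/1 = 33, a_1 = floor((25 + 25)/33) = 1.
  m_2 = 33*1 - 25 = 8, d_2 = (658 - 8^2)/33 = 594/33 = 18, a_2 = floor((25 + 8)/18) = 1.
  m_3 = 18*1 - 8 = 10, d_3 = (658 - 10^2)/18 = 558/18 = 31, a_3 = floor((25 + 10)/31) = 1.
  m_4 = 31*1 - 10 = 21, d_4 = (658 - 21^2)/31 = 217/31 = 7, a_4 = floor((25 + 21)/7) = 6.
  m_5 = 7*6 - 21 = 21, d_5 = (658 - 21^2)/7 = 217/7 = 31, a_5 = floor((25 + 21)/31) = 1.
  m_6 = 31*1 - 21 = 10, d_6 = (658 - 10^2)/31 = 558/31 = 18, a_6 = floor((25 + 10)/18) = 1.
  m_7 = 18*1 - 10 = 8, d_7 = (658 - 8^2)/18 = 594/18 = 33, a_7 = floor((25 + 8)/33) = 1.
  m_8 = 33*1 - 8 = 25, d_8 = (658 - 25^2)/33 = 33/33 = 1, a_8 = floor((25 + 25)/1) = 50.
  m_9 = 1*50 - 25 = 25, d_9 = (658 - 25^2)/1 = 33/1 = 33: (m_9, d_9) = (m_1, d_1) = (25, 33), so from here the quotients repeat a_1, ..., a_8; the period length is 8.
Hence the expansion of sqrt(658) is a_0 = 25 followed by the repeating block 1, 1, 1, 6, 1, 1, 1, 50 (period 8).

[25; (1, 1, 1, 6, 1, 1, 1, 50)]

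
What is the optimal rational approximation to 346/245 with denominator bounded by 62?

24/17

Expand x = 346/245 as a continued fraction with the Euclidean algorithm:
  346 = 1*245 + 101, so a_0 = 1.
  245 = 2*101 + 43, so a_1 = 2.
  101 = 2*43 + 15, so a_2 = 2.
  43 = 2*15 + 13, so a_3 = 2.
  15 = 1*13 + 2, so a_4 = 1.
  13 = 6*2 + 1, so a_5 = 6.
  2 = 2*1 + 0, so a_6 = 2.
so x = [1; 2, 2, 2, 1, 6, 2].
Convergents (p_i = a_i*p_{i-1} + p_{i-2}, q_i = a_i*q_{i-1} + q_{i-2} with p_{-2}=0, p_{-1}=1, q_{-2}=1, q_{-1}=0), until the denominator exceeds 62:
  i=0: a_0=1, p_0 = 1*1 + 0 = 1, q_0 = 1*0 + 1 = 1.
  i=1: a_1=2, p_1 = 2*1 + 1 = 3, q_1 = 2*1 + 0 = 2.
  i=2: a_2=2, p_2 = 2*3 + 1 = 7, q_2 = 2*2 + 1 = 5.
  i=3: a_3=2, p_3 = 2*7 + 3 = 17, q_3 = 2*5 + 2 = 12.
  i=4: a_4=1, p_4 = 1*17 + 7 = 24, q_4 = 1*12 + 5 = 17.
  i=5: a_5=6, p_5 = 6*24 + 17 = 161, q_5 = 6*17 + 12 = 114.
q_5 = 114 > 62, so the last convergent with denominator <= 62 is p_4/q_4 = 24/17.
The closest fraction with denominator <= 62 is either p_4/q_4 or the intermediate fraction (k*p_4 + p_3)/(k*q_4 + q_3) with the largest k >= 1 whose denominator stays <= 62; these approach x as k grows, and every other convergent or intermediate fraction in range is farther away.
Largest k: floor((62 - q_3)/q_4) = floor((62 - 12)/17) = 2.
That gives (2*24 + 17)/(2*17 + 12) = 65/46.
Compare the errors: |x - 24/17| = |346*17 - 24*245|/(245*17) = 2/4165, and |x - 65/46| = |346*46 - 65*245|/(245*46) = 9/11270.
Cross-multiplying, 2*11270 = 22540 < 37485 = 9*4165, so 2/4165 is smaller: the convergent 24/17 is closer to x than 65/46.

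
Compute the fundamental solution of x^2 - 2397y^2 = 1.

First expand sqrt(2397) as a continued fraction. With x_i = (sqrt(2397) + m_i)/d_i and (m_0, d_0) = (0, 1): a_0 = floor(sqrt(2397)) = 48, since 48^2 = 2304 <= 2397 < 2401 = 49^2.
Iterate m_{i+1} = d_i*a_i - m_i, d_{i+1} = (2397 - m_{i+1}^2)/d_i, a_{i+1} = floor((a_0 + m_{i+1})/d_{i+1}):
  m_1 = 1*48 - 0 = 48, d_1 = (2397 - 48^2)/1 = 93/1 = 93, a_1 = floor((48 + 48)/93) = 1.
  m_2 = 93*1 - 48 = 45, d_2 = (2397 - 45^2)/93 = 372/93 = 4, a_2 = floor((48 + 45)/4) = 23.
  m_3 = 4*23 - 45 = 47, d_3 = (2397 - 47^2)/4 = 188/4 = 47, a_3 = floor((48 + 47)/47) = 2.
  m_4 = 47*2 - 47 = 47, d_4 = (2397 - 47^2)/47 = 188/47 = 4, a_4 = floor((48 + 47)/4) = 23.
  m_5 = 4*23 - 47 = 45, d_5 = (2397 - 45^2)/4 = 372/4 = 93, a_5 = floor((48 + 45)/93) = 1.
  m_6 = 93*1 - 45 = 48, d_6 = (2397 - 48^2)/93 = 93/93 = 1, a_6 = floor((48 + 48)/1) = 96.
  m_7 = 1*96 - 48 = 48, d_7 = (2397 - 48^2)/1 = 93/1 = 93: (m_7, d_7) = (m_1, d_1) = (48, 93), so from here the quotients repeat a_1, ..., a_6; the period length is 6.
So sqrt(2397) = [48; (1, 23, 2, 23, 1, 96)] with period length k = 6.
k is even, so the fundamental solution of x^2 - 2397y^2 = 1 is (p_{k-1}, q_{k-1}) = (p_5, q_5); compute convergents through index 5.
Convergents (p_i = a_i*p_{i-1} + p_{i-2}, q_i = a_i*q_{i-1} + q_{i-2} with p_{-2}=0, p_{-1}=1, q_{-2}=1, q_{-1}=0):
  i=0: a_0=48, p_0 = 48*1 + 0 = 48, q_0 = 48*0 + 1 = 1.
  i=1: a_1=1, p_1 = 1*48 + 1 = 49, q_1 = 1*1 + 0 = 1.
  i=2: a_2=23, p_2 = 23*49 + 48 = 1175, q_2 = 23*1 + 1 = 24.
  i=3: a_3=2, p_3 = 2*1175 + 49 = 2399, q_3 = 2*24 + 1 = 49.
  i=4: a_4=23, p_4 = 23*2399 + 1175 = 56352, q_4 = 23*49 + 24 = 1151.
  i=5: a_5=1, p_5 = 1*56352 + 2399 = 58751, q_5 = 1*1151 + 49 = 1200.
Check: 58751^2 - 2397*1200^2 = 3451680001 - 3451680000 = 1, so (x, y) = (58751, 1200) solves the equation, and by the theorem it is the least positive solution.

(x, y) = (58751, 1200)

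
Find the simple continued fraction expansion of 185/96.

Run the Euclidean algorithm on 185 and 96; the successive quotients are the partial quotients a_0, a_1, ... (each step inverts the fractional part left over by the previous one):
  185 = 1*96 + 89, so a_0 = 1.
  96 = 1*89 + 7, so a_1 = 1.
  89 = 12*7 + 5, so a_2 = 12.
  7 = 1*5 + 2, so a_3 = 1.
  5 = 2*2 + 1, so a_4 = 2.
  2 = 2*1 + 0, so a_5 = 2.
The remainder reaches 0 after 6 divisions, so the expansion has 6 partial quotients, read off in order.

[1; 1, 12, 1, 2, 2]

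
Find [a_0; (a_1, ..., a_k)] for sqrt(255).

[15; (1, 30)]

Write x_i = (sqrt(255) + m_i)/d_i with (m_0, d_0) = (0, 1). a_0 = floor(sqrt(255)) = 15, since 15^2 = 225 <= 255 < 256 = 16^2.
Iterate m_{i+1} = d_i*a_i - m_i, d_{i+1} = (255 - m_{i+1}^2)/d_i, a_{i+1} = floor((a_0 + m_{i+1})/d_{i+1}):
  m_1 = 1*15 - 0 = 15, d_1 = (255 - 15^2)/1 = 30/1 = 30, a_1 = floor((15 + 15)/30) = 1.
  m_2 = 30*1 - 15 = 15, d_2 = (255 - 15^2)/30 = 30/30 = 1, a_2 = floor((15 + 15)/1) = 30.
  m_3 = 1*30 - 15 = 15, d_3 = (255 - 15^2)/1 = 30/1 = 30: (m_3, d_3) = (m_1, d_1) = (15, 30), so from here the quotients repeat a_1, a_2; the period length is 2.
Hence the expansion of sqrt(255) is a_0 = 15 followed by the repeating block 1, 30 (period 2).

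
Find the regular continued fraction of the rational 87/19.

[4; 1, 1, 2, 1, 2]

Run the Euclidean algorithm on 87 and 19; the successive quotients are the partial quotients a_0, a_1, ... (each step inverts the fractional part left over by the previous one):
  87 = 4*19 + 11, so a_0 = 4.
  19 = 1*11 + 8, so a_1 = 1.
  11 = 1*8 + 3, so a_2 = 1.
  8 = 2*3 + 2, so a_3 = 2.
  3 = 1*2 + 1, so a_4 = 1.
  2 = 2*1 + 0, so a_5 = 2.
The remainder reaches 0 after 6 divisions, so the expansion has 6 partial quotients, read off in order.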